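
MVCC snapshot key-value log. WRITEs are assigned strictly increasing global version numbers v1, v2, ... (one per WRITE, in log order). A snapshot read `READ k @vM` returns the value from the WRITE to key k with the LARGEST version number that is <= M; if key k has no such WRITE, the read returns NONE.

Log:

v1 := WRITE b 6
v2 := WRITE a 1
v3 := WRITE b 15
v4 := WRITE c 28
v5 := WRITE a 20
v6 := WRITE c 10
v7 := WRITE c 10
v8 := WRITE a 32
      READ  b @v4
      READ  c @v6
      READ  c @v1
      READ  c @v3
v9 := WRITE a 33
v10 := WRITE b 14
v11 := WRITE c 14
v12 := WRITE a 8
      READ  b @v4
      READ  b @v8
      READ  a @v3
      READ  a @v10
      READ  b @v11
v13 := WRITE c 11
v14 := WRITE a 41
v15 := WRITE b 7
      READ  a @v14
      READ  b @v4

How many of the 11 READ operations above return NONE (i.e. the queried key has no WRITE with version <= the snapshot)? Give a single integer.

Answer: 2

Derivation:
v1: WRITE b=6  (b history now [(1, 6)])
v2: WRITE a=1  (a history now [(2, 1)])
v3: WRITE b=15  (b history now [(1, 6), (3, 15)])
v4: WRITE c=28  (c history now [(4, 28)])
v5: WRITE a=20  (a history now [(2, 1), (5, 20)])
v6: WRITE c=10  (c history now [(4, 28), (6, 10)])
v7: WRITE c=10  (c history now [(4, 28), (6, 10), (7, 10)])
v8: WRITE a=32  (a history now [(2, 1), (5, 20), (8, 32)])
READ b @v4: history=[(1, 6), (3, 15)] -> pick v3 -> 15
READ c @v6: history=[(4, 28), (6, 10), (7, 10)] -> pick v6 -> 10
READ c @v1: history=[(4, 28), (6, 10), (7, 10)] -> no version <= 1 -> NONE
READ c @v3: history=[(4, 28), (6, 10), (7, 10)] -> no version <= 3 -> NONE
v9: WRITE a=33  (a history now [(2, 1), (5, 20), (8, 32), (9, 33)])
v10: WRITE b=14  (b history now [(1, 6), (3, 15), (10, 14)])
v11: WRITE c=14  (c history now [(4, 28), (6, 10), (7, 10), (11, 14)])
v12: WRITE a=8  (a history now [(2, 1), (5, 20), (8, 32), (9, 33), (12, 8)])
READ b @v4: history=[(1, 6), (3, 15), (10, 14)] -> pick v3 -> 15
READ b @v8: history=[(1, 6), (3, 15), (10, 14)] -> pick v3 -> 15
READ a @v3: history=[(2, 1), (5, 20), (8, 32), (9, 33), (12, 8)] -> pick v2 -> 1
READ a @v10: history=[(2, 1), (5, 20), (8, 32), (9, 33), (12, 8)] -> pick v9 -> 33
READ b @v11: history=[(1, 6), (3, 15), (10, 14)] -> pick v10 -> 14
v13: WRITE c=11  (c history now [(4, 28), (6, 10), (7, 10), (11, 14), (13, 11)])
v14: WRITE a=41  (a history now [(2, 1), (5, 20), (8, 32), (9, 33), (12, 8), (14, 41)])
v15: WRITE b=7  (b history now [(1, 6), (3, 15), (10, 14), (15, 7)])
READ a @v14: history=[(2, 1), (5, 20), (8, 32), (9, 33), (12, 8), (14, 41)] -> pick v14 -> 41
READ b @v4: history=[(1, 6), (3, 15), (10, 14), (15, 7)] -> pick v3 -> 15
Read results in order: ['15', '10', 'NONE', 'NONE', '15', '15', '1', '33', '14', '41', '15']
NONE count = 2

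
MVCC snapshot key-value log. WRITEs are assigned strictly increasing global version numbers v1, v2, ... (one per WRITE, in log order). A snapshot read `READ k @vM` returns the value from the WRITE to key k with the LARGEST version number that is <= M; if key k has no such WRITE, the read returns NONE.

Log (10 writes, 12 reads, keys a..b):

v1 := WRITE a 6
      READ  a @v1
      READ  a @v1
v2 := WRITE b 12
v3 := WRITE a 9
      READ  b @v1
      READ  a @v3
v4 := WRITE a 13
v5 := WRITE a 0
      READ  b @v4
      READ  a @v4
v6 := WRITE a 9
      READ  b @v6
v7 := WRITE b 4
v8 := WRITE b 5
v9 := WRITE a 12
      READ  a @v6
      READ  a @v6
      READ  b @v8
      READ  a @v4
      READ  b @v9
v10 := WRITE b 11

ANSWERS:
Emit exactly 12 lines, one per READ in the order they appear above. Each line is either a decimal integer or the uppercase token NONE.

v1: WRITE a=6  (a history now [(1, 6)])
READ a @v1: history=[(1, 6)] -> pick v1 -> 6
READ a @v1: history=[(1, 6)] -> pick v1 -> 6
v2: WRITE b=12  (b history now [(2, 12)])
v3: WRITE a=9  (a history now [(1, 6), (3, 9)])
READ b @v1: history=[(2, 12)] -> no version <= 1 -> NONE
READ a @v3: history=[(1, 6), (3, 9)] -> pick v3 -> 9
v4: WRITE a=13  (a history now [(1, 6), (3, 9), (4, 13)])
v5: WRITE a=0  (a history now [(1, 6), (3, 9), (4, 13), (5, 0)])
READ b @v4: history=[(2, 12)] -> pick v2 -> 12
READ a @v4: history=[(1, 6), (3, 9), (4, 13), (5, 0)] -> pick v4 -> 13
v6: WRITE a=9  (a history now [(1, 6), (3, 9), (4, 13), (5, 0), (6, 9)])
READ b @v6: history=[(2, 12)] -> pick v2 -> 12
v7: WRITE b=4  (b history now [(2, 12), (7, 4)])
v8: WRITE b=5  (b history now [(2, 12), (7, 4), (8, 5)])
v9: WRITE a=12  (a history now [(1, 6), (3, 9), (4, 13), (5, 0), (6, 9), (9, 12)])
READ a @v6: history=[(1, 6), (3, 9), (4, 13), (5, 0), (6, 9), (9, 12)] -> pick v6 -> 9
READ a @v6: history=[(1, 6), (3, 9), (4, 13), (5, 0), (6, 9), (9, 12)] -> pick v6 -> 9
READ b @v8: history=[(2, 12), (7, 4), (8, 5)] -> pick v8 -> 5
READ a @v4: history=[(1, 6), (3, 9), (4, 13), (5, 0), (6, 9), (9, 12)] -> pick v4 -> 13
READ b @v9: history=[(2, 12), (7, 4), (8, 5)] -> pick v8 -> 5
v10: WRITE b=11  (b history now [(2, 12), (7, 4), (8, 5), (10, 11)])

Answer: 6
6
NONE
9
12
13
12
9
9
5
13
5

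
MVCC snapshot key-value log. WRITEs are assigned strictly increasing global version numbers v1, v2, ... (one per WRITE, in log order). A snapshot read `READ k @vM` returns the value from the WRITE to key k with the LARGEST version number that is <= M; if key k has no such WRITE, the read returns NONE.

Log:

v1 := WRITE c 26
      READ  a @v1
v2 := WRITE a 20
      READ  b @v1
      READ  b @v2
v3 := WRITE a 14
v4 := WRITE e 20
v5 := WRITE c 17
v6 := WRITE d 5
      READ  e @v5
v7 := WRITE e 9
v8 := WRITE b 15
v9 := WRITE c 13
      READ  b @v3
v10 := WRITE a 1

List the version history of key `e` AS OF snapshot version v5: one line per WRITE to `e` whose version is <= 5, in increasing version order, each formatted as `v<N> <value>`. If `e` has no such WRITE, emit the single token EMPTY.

Scan writes for key=e with version <= 5:
  v1 WRITE c 26 -> skip
  v2 WRITE a 20 -> skip
  v3 WRITE a 14 -> skip
  v4 WRITE e 20 -> keep
  v5 WRITE c 17 -> skip
  v6 WRITE d 5 -> skip
  v7 WRITE e 9 -> drop (> snap)
  v8 WRITE b 15 -> skip
  v9 WRITE c 13 -> skip
  v10 WRITE a 1 -> skip
Collected: [(4, 20)]

Answer: v4 20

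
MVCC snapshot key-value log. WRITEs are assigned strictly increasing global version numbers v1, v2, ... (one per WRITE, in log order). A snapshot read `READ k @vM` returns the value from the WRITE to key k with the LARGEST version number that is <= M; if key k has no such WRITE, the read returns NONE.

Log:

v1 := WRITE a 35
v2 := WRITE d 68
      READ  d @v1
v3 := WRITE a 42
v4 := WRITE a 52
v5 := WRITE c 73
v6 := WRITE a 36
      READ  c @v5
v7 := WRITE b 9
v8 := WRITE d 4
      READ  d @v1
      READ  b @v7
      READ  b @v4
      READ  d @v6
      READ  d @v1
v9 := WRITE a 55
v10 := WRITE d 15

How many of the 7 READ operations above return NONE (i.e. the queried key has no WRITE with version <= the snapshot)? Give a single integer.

v1: WRITE a=35  (a history now [(1, 35)])
v2: WRITE d=68  (d history now [(2, 68)])
READ d @v1: history=[(2, 68)] -> no version <= 1 -> NONE
v3: WRITE a=42  (a history now [(1, 35), (3, 42)])
v4: WRITE a=52  (a history now [(1, 35), (3, 42), (4, 52)])
v5: WRITE c=73  (c history now [(5, 73)])
v6: WRITE a=36  (a history now [(1, 35), (3, 42), (4, 52), (6, 36)])
READ c @v5: history=[(5, 73)] -> pick v5 -> 73
v7: WRITE b=9  (b history now [(7, 9)])
v8: WRITE d=4  (d history now [(2, 68), (8, 4)])
READ d @v1: history=[(2, 68), (8, 4)] -> no version <= 1 -> NONE
READ b @v7: history=[(7, 9)] -> pick v7 -> 9
READ b @v4: history=[(7, 9)] -> no version <= 4 -> NONE
READ d @v6: history=[(2, 68), (8, 4)] -> pick v2 -> 68
READ d @v1: history=[(2, 68), (8, 4)] -> no version <= 1 -> NONE
v9: WRITE a=55  (a history now [(1, 35), (3, 42), (4, 52), (6, 36), (9, 55)])
v10: WRITE d=15  (d history now [(2, 68), (8, 4), (10, 15)])
Read results in order: ['NONE', '73', 'NONE', '9', 'NONE', '68', 'NONE']
NONE count = 4

Answer: 4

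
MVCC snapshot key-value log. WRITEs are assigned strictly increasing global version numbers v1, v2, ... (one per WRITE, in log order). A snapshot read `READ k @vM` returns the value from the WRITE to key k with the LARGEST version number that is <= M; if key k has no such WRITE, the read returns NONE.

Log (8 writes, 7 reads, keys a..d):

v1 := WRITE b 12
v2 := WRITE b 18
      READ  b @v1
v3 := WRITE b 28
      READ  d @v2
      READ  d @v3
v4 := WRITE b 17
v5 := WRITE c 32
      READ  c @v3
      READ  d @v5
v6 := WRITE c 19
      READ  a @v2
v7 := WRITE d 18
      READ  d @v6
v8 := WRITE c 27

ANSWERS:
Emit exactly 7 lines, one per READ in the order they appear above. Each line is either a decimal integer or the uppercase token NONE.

v1: WRITE b=12  (b history now [(1, 12)])
v2: WRITE b=18  (b history now [(1, 12), (2, 18)])
READ b @v1: history=[(1, 12), (2, 18)] -> pick v1 -> 12
v3: WRITE b=28  (b history now [(1, 12), (2, 18), (3, 28)])
READ d @v2: history=[] -> no version <= 2 -> NONE
READ d @v3: history=[] -> no version <= 3 -> NONE
v4: WRITE b=17  (b history now [(1, 12), (2, 18), (3, 28), (4, 17)])
v5: WRITE c=32  (c history now [(5, 32)])
READ c @v3: history=[(5, 32)] -> no version <= 3 -> NONE
READ d @v5: history=[] -> no version <= 5 -> NONE
v6: WRITE c=19  (c history now [(5, 32), (6, 19)])
READ a @v2: history=[] -> no version <= 2 -> NONE
v7: WRITE d=18  (d history now [(7, 18)])
READ d @v6: history=[(7, 18)] -> no version <= 6 -> NONE
v8: WRITE c=27  (c history now [(5, 32), (6, 19), (8, 27)])

Answer: 12
NONE
NONE
NONE
NONE
NONE
NONE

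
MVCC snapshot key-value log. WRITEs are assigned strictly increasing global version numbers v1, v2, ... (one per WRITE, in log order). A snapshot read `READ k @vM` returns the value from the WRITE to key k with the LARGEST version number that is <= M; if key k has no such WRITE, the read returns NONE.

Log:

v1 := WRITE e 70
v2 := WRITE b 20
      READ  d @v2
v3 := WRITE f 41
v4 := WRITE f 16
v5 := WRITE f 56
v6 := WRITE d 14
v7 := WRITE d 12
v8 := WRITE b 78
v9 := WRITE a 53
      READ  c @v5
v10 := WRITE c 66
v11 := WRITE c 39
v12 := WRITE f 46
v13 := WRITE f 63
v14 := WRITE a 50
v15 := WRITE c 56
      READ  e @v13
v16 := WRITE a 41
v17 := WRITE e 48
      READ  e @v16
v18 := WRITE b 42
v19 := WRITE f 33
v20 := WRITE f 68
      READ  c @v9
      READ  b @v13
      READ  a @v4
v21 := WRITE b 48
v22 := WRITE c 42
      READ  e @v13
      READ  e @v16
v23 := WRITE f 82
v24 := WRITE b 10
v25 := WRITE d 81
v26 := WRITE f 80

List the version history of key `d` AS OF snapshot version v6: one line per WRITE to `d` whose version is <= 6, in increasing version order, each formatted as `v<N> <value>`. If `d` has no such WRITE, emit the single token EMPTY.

Scan writes for key=d with version <= 6:
  v1 WRITE e 70 -> skip
  v2 WRITE b 20 -> skip
  v3 WRITE f 41 -> skip
  v4 WRITE f 16 -> skip
  v5 WRITE f 56 -> skip
  v6 WRITE d 14 -> keep
  v7 WRITE d 12 -> drop (> snap)
  v8 WRITE b 78 -> skip
  v9 WRITE a 53 -> skip
  v10 WRITE c 66 -> skip
  v11 WRITE c 39 -> skip
  v12 WRITE f 46 -> skip
  v13 WRITE f 63 -> skip
  v14 WRITE a 50 -> skip
  v15 WRITE c 56 -> skip
  v16 WRITE a 41 -> skip
  v17 WRITE e 48 -> skip
  v18 WRITE b 42 -> skip
  v19 WRITE f 33 -> skip
  v20 WRITE f 68 -> skip
  v21 WRITE b 48 -> skip
  v22 WRITE c 42 -> skip
  v23 WRITE f 82 -> skip
  v24 WRITE b 10 -> skip
  v25 WRITE d 81 -> drop (> snap)
  v26 WRITE f 80 -> skip
Collected: [(6, 14)]

Answer: v6 14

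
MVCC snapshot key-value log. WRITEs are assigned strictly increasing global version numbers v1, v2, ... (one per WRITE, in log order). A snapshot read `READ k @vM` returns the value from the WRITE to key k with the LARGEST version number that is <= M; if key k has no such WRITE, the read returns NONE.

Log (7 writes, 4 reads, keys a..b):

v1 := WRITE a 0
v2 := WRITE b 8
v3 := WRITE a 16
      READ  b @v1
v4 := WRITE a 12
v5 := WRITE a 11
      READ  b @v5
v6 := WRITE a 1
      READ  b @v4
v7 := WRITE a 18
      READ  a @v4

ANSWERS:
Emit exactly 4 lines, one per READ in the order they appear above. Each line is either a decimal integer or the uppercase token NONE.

v1: WRITE a=0  (a history now [(1, 0)])
v2: WRITE b=8  (b history now [(2, 8)])
v3: WRITE a=16  (a history now [(1, 0), (3, 16)])
READ b @v1: history=[(2, 8)] -> no version <= 1 -> NONE
v4: WRITE a=12  (a history now [(1, 0), (3, 16), (4, 12)])
v5: WRITE a=11  (a history now [(1, 0), (3, 16), (4, 12), (5, 11)])
READ b @v5: history=[(2, 8)] -> pick v2 -> 8
v6: WRITE a=1  (a history now [(1, 0), (3, 16), (4, 12), (5, 11), (6, 1)])
READ b @v4: history=[(2, 8)] -> pick v2 -> 8
v7: WRITE a=18  (a history now [(1, 0), (3, 16), (4, 12), (5, 11), (6, 1), (7, 18)])
READ a @v4: history=[(1, 0), (3, 16), (4, 12), (5, 11), (6, 1), (7, 18)] -> pick v4 -> 12

Answer: NONE
8
8
12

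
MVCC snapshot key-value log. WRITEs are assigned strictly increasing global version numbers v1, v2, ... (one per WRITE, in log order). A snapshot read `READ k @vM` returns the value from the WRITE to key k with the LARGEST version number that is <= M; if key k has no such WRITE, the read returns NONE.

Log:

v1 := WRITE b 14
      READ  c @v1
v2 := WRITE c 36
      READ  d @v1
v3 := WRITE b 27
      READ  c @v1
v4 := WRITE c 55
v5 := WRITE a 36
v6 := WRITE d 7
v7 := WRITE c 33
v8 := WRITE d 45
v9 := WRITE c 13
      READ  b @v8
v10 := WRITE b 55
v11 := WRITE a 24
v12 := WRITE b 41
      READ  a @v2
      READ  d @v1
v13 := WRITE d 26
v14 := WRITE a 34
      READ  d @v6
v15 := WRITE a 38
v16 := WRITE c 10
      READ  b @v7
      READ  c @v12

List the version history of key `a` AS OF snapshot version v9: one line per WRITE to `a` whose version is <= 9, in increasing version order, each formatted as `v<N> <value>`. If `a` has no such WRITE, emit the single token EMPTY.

Scan writes for key=a with version <= 9:
  v1 WRITE b 14 -> skip
  v2 WRITE c 36 -> skip
  v3 WRITE b 27 -> skip
  v4 WRITE c 55 -> skip
  v5 WRITE a 36 -> keep
  v6 WRITE d 7 -> skip
  v7 WRITE c 33 -> skip
  v8 WRITE d 45 -> skip
  v9 WRITE c 13 -> skip
  v10 WRITE b 55 -> skip
  v11 WRITE a 24 -> drop (> snap)
  v12 WRITE b 41 -> skip
  v13 WRITE d 26 -> skip
  v14 WRITE a 34 -> drop (> snap)
  v15 WRITE a 38 -> drop (> snap)
  v16 WRITE c 10 -> skip
Collected: [(5, 36)]

Answer: v5 36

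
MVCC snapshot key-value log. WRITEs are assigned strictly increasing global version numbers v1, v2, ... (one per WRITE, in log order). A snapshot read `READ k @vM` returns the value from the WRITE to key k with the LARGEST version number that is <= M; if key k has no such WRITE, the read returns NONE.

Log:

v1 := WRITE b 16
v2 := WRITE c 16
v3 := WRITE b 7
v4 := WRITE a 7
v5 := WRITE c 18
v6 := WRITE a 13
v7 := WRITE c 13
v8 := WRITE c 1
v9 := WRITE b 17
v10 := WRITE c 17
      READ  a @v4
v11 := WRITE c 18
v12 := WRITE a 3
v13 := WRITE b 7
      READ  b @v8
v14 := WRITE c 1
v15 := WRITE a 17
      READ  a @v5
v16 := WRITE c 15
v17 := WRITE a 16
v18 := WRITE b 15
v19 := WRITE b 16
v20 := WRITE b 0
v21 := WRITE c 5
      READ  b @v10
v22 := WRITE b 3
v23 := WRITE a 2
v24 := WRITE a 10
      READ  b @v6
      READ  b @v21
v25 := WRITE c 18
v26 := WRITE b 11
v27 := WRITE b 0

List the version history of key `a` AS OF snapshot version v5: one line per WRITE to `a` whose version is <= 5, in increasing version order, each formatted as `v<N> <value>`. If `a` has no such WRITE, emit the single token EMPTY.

Answer: v4 7

Derivation:
Scan writes for key=a with version <= 5:
  v1 WRITE b 16 -> skip
  v2 WRITE c 16 -> skip
  v3 WRITE b 7 -> skip
  v4 WRITE a 7 -> keep
  v5 WRITE c 18 -> skip
  v6 WRITE a 13 -> drop (> snap)
  v7 WRITE c 13 -> skip
  v8 WRITE c 1 -> skip
  v9 WRITE b 17 -> skip
  v10 WRITE c 17 -> skip
  v11 WRITE c 18 -> skip
  v12 WRITE a 3 -> drop (> snap)
  v13 WRITE b 7 -> skip
  v14 WRITE c 1 -> skip
  v15 WRITE a 17 -> drop (> snap)
  v16 WRITE c 15 -> skip
  v17 WRITE a 16 -> drop (> snap)
  v18 WRITE b 15 -> skip
  v19 WRITE b 16 -> skip
  v20 WRITE b 0 -> skip
  v21 WRITE c 5 -> skip
  v22 WRITE b 3 -> skip
  v23 WRITE a 2 -> drop (> snap)
  v24 WRITE a 10 -> drop (> snap)
  v25 WRITE c 18 -> skip
  v26 WRITE b 11 -> skip
  v27 WRITE b 0 -> skip
Collected: [(4, 7)]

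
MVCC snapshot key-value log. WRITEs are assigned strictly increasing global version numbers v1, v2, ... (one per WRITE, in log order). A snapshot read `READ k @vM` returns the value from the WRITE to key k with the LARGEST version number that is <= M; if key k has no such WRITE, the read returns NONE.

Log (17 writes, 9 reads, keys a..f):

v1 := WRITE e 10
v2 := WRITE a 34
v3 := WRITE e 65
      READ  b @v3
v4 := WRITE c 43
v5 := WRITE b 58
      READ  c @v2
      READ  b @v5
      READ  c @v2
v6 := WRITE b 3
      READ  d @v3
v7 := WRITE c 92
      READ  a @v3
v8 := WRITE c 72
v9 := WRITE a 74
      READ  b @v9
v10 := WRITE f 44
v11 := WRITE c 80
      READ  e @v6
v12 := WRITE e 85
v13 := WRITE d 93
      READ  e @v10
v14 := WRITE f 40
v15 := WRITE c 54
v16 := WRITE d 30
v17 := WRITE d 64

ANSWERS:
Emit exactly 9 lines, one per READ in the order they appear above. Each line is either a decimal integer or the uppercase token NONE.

Answer: NONE
NONE
58
NONE
NONE
34
3
65
65

Derivation:
v1: WRITE e=10  (e history now [(1, 10)])
v2: WRITE a=34  (a history now [(2, 34)])
v3: WRITE e=65  (e history now [(1, 10), (3, 65)])
READ b @v3: history=[] -> no version <= 3 -> NONE
v4: WRITE c=43  (c history now [(4, 43)])
v5: WRITE b=58  (b history now [(5, 58)])
READ c @v2: history=[(4, 43)] -> no version <= 2 -> NONE
READ b @v5: history=[(5, 58)] -> pick v5 -> 58
READ c @v2: history=[(4, 43)] -> no version <= 2 -> NONE
v6: WRITE b=3  (b history now [(5, 58), (6, 3)])
READ d @v3: history=[] -> no version <= 3 -> NONE
v7: WRITE c=92  (c history now [(4, 43), (7, 92)])
READ a @v3: history=[(2, 34)] -> pick v2 -> 34
v8: WRITE c=72  (c history now [(4, 43), (7, 92), (8, 72)])
v9: WRITE a=74  (a history now [(2, 34), (9, 74)])
READ b @v9: history=[(5, 58), (6, 3)] -> pick v6 -> 3
v10: WRITE f=44  (f history now [(10, 44)])
v11: WRITE c=80  (c history now [(4, 43), (7, 92), (8, 72), (11, 80)])
READ e @v6: history=[(1, 10), (3, 65)] -> pick v3 -> 65
v12: WRITE e=85  (e history now [(1, 10), (3, 65), (12, 85)])
v13: WRITE d=93  (d history now [(13, 93)])
READ e @v10: history=[(1, 10), (3, 65), (12, 85)] -> pick v3 -> 65
v14: WRITE f=40  (f history now [(10, 44), (14, 40)])
v15: WRITE c=54  (c history now [(4, 43), (7, 92), (8, 72), (11, 80), (15, 54)])
v16: WRITE d=30  (d history now [(13, 93), (16, 30)])
v17: WRITE d=64  (d history now [(13, 93), (16, 30), (17, 64)])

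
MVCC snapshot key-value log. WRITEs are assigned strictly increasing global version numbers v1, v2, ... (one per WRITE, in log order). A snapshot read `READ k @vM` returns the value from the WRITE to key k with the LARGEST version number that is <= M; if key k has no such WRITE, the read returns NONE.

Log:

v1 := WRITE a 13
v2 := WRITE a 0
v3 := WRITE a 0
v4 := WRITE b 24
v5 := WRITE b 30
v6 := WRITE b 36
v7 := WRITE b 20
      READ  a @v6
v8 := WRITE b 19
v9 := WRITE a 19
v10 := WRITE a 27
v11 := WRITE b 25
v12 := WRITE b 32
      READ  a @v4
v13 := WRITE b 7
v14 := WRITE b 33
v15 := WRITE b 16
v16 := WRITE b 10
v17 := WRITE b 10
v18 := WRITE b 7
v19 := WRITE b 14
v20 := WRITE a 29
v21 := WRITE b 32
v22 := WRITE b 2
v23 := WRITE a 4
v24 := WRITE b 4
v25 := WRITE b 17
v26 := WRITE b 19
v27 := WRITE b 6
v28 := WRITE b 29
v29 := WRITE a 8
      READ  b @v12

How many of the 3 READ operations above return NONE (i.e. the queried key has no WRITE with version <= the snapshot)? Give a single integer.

v1: WRITE a=13  (a history now [(1, 13)])
v2: WRITE a=0  (a history now [(1, 13), (2, 0)])
v3: WRITE a=0  (a history now [(1, 13), (2, 0), (3, 0)])
v4: WRITE b=24  (b history now [(4, 24)])
v5: WRITE b=30  (b history now [(4, 24), (5, 30)])
v6: WRITE b=36  (b history now [(4, 24), (5, 30), (6, 36)])
v7: WRITE b=20  (b history now [(4, 24), (5, 30), (6, 36), (7, 20)])
READ a @v6: history=[(1, 13), (2, 0), (3, 0)] -> pick v3 -> 0
v8: WRITE b=19  (b history now [(4, 24), (5, 30), (6, 36), (7, 20), (8, 19)])
v9: WRITE a=19  (a history now [(1, 13), (2, 0), (3, 0), (9, 19)])
v10: WRITE a=27  (a history now [(1, 13), (2, 0), (3, 0), (9, 19), (10, 27)])
v11: WRITE b=25  (b history now [(4, 24), (5, 30), (6, 36), (7, 20), (8, 19), (11, 25)])
v12: WRITE b=32  (b history now [(4, 24), (5, 30), (6, 36), (7, 20), (8, 19), (11, 25), (12, 32)])
READ a @v4: history=[(1, 13), (2, 0), (3, 0), (9, 19), (10, 27)] -> pick v3 -> 0
v13: WRITE b=7  (b history now [(4, 24), (5, 30), (6, 36), (7, 20), (8, 19), (11, 25), (12, 32), (13, 7)])
v14: WRITE b=33  (b history now [(4, 24), (5, 30), (6, 36), (7, 20), (8, 19), (11, 25), (12, 32), (13, 7), (14, 33)])
v15: WRITE b=16  (b history now [(4, 24), (5, 30), (6, 36), (7, 20), (8, 19), (11, 25), (12, 32), (13, 7), (14, 33), (15, 16)])
v16: WRITE b=10  (b history now [(4, 24), (5, 30), (6, 36), (7, 20), (8, 19), (11, 25), (12, 32), (13, 7), (14, 33), (15, 16), (16, 10)])
v17: WRITE b=10  (b history now [(4, 24), (5, 30), (6, 36), (7, 20), (8, 19), (11, 25), (12, 32), (13, 7), (14, 33), (15, 16), (16, 10), (17, 10)])
v18: WRITE b=7  (b history now [(4, 24), (5, 30), (6, 36), (7, 20), (8, 19), (11, 25), (12, 32), (13, 7), (14, 33), (15, 16), (16, 10), (17, 10), (18, 7)])
v19: WRITE b=14  (b history now [(4, 24), (5, 30), (6, 36), (7, 20), (8, 19), (11, 25), (12, 32), (13, 7), (14, 33), (15, 16), (16, 10), (17, 10), (18, 7), (19, 14)])
v20: WRITE a=29  (a history now [(1, 13), (2, 0), (3, 0), (9, 19), (10, 27), (20, 29)])
v21: WRITE b=32  (b history now [(4, 24), (5, 30), (6, 36), (7, 20), (8, 19), (11, 25), (12, 32), (13, 7), (14, 33), (15, 16), (16, 10), (17, 10), (18, 7), (19, 14), (21, 32)])
v22: WRITE b=2  (b history now [(4, 24), (5, 30), (6, 36), (7, 20), (8, 19), (11, 25), (12, 32), (13, 7), (14, 33), (15, 16), (16, 10), (17, 10), (18, 7), (19, 14), (21, 32), (22, 2)])
v23: WRITE a=4  (a history now [(1, 13), (2, 0), (3, 0), (9, 19), (10, 27), (20, 29), (23, 4)])
v24: WRITE b=4  (b history now [(4, 24), (5, 30), (6, 36), (7, 20), (8, 19), (11, 25), (12, 32), (13, 7), (14, 33), (15, 16), (16, 10), (17, 10), (18, 7), (19, 14), (21, 32), (22, 2), (24, 4)])
v25: WRITE b=17  (b history now [(4, 24), (5, 30), (6, 36), (7, 20), (8, 19), (11, 25), (12, 32), (13, 7), (14, 33), (15, 16), (16, 10), (17, 10), (18, 7), (19, 14), (21, 32), (22, 2), (24, 4), (25, 17)])
v26: WRITE b=19  (b history now [(4, 24), (5, 30), (6, 36), (7, 20), (8, 19), (11, 25), (12, 32), (13, 7), (14, 33), (15, 16), (16, 10), (17, 10), (18, 7), (19, 14), (21, 32), (22, 2), (24, 4), (25, 17), (26, 19)])
v27: WRITE b=6  (b history now [(4, 24), (5, 30), (6, 36), (7, 20), (8, 19), (11, 25), (12, 32), (13, 7), (14, 33), (15, 16), (16, 10), (17, 10), (18, 7), (19, 14), (21, 32), (22, 2), (24, 4), (25, 17), (26, 19), (27, 6)])
v28: WRITE b=29  (b history now [(4, 24), (5, 30), (6, 36), (7, 20), (8, 19), (11, 25), (12, 32), (13, 7), (14, 33), (15, 16), (16, 10), (17, 10), (18, 7), (19, 14), (21, 32), (22, 2), (24, 4), (25, 17), (26, 19), (27, 6), (28, 29)])
v29: WRITE a=8  (a history now [(1, 13), (2, 0), (3, 0), (9, 19), (10, 27), (20, 29), (23, 4), (29, 8)])
READ b @v12: history=[(4, 24), (5, 30), (6, 36), (7, 20), (8, 19), (11, 25), (12, 32), (13, 7), (14, 33), (15, 16), (16, 10), (17, 10), (18, 7), (19, 14), (21, 32), (22, 2), (24, 4), (25, 17), (26, 19), (27, 6), (28, 29)] -> pick v12 -> 32
Read results in order: ['0', '0', '32']
NONE count = 0

Answer: 0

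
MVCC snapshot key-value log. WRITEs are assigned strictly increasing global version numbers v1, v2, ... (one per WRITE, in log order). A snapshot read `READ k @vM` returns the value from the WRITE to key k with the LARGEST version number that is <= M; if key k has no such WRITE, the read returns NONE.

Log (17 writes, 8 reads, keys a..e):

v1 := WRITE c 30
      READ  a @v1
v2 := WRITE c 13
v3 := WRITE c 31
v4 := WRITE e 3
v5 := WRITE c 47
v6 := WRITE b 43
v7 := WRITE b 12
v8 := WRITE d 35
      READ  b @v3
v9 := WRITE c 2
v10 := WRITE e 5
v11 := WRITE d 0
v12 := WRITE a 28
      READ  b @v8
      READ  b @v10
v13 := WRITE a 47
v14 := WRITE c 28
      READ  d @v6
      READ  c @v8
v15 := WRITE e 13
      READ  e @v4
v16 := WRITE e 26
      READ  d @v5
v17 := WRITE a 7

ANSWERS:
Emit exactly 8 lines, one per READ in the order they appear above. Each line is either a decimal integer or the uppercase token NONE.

Answer: NONE
NONE
12
12
NONE
47
3
NONE

Derivation:
v1: WRITE c=30  (c history now [(1, 30)])
READ a @v1: history=[] -> no version <= 1 -> NONE
v2: WRITE c=13  (c history now [(1, 30), (2, 13)])
v3: WRITE c=31  (c history now [(1, 30), (2, 13), (3, 31)])
v4: WRITE e=3  (e history now [(4, 3)])
v5: WRITE c=47  (c history now [(1, 30), (2, 13), (3, 31), (5, 47)])
v6: WRITE b=43  (b history now [(6, 43)])
v7: WRITE b=12  (b history now [(6, 43), (7, 12)])
v8: WRITE d=35  (d history now [(8, 35)])
READ b @v3: history=[(6, 43), (7, 12)] -> no version <= 3 -> NONE
v9: WRITE c=2  (c history now [(1, 30), (2, 13), (3, 31), (5, 47), (9, 2)])
v10: WRITE e=5  (e history now [(4, 3), (10, 5)])
v11: WRITE d=0  (d history now [(8, 35), (11, 0)])
v12: WRITE a=28  (a history now [(12, 28)])
READ b @v8: history=[(6, 43), (7, 12)] -> pick v7 -> 12
READ b @v10: history=[(6, 43), (7, 12)] -> pick v7 -> 12
v13: WRITE a=47  (a history now [(12, 28), (13, 47)])
v14: WRITE c=28  (c history now [(1, 30), (2, 13), (3, 31), (5, 47), (9, 2), (14, 28)])
READ d @v6: history=[(8, 35), (11, 0)] -> no version <= 6 -> NONE
READ c @v8: history=[(1, 30), (2, 13), (3, 31), (5, 47), (9, 2), (14, 28)] -> pick v5 -> 47
v15: WRITE e=13  (e history now [(4, 3), (10, 5), (15, 13)])
READ e @v4: history=[(4, 3), (10, 5), (15, 13)] -> pick v4 -> 3
v16: WRITE e=26  (e history now [(4, 3), (10, 5), (15, 13), (16, 26)])
READ d @v5: history=[(8, 35), (11, 0)] -> no version <= 5 -> NONE
v17: WRITE a=7  (a history now [(12, 28), (13, 47), (17, 7)])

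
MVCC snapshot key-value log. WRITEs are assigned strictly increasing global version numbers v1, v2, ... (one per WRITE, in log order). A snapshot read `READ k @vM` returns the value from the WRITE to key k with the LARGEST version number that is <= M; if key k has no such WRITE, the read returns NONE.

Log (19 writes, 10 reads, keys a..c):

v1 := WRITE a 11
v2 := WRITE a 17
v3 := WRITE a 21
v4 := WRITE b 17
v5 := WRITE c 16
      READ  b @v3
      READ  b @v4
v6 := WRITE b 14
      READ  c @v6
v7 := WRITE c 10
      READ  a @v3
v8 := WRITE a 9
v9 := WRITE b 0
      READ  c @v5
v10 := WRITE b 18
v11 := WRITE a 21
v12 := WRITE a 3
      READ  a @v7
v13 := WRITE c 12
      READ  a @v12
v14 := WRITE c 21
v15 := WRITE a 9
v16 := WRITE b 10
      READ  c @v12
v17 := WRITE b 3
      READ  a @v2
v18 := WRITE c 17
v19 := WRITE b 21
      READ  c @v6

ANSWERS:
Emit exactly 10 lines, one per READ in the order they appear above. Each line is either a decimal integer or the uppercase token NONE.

Answer: NONE
17
16
21
16
21
3
10
17
16

Derivation:
v1: WRITE a=11  (a history now [(1, 11)])
v2: WRITE a=17  (a history now [(1, 11), (2, 17)])
v3: WRITE a=21  (a history now [(1, 11), (2, 17), (3, 21)])
v4: WRITE b=17  (b history now [(4, 17)])
v5: WRITE c=16  (c history now [(5, 16)])
READ b @v3: history=[(4, 17)] -> no version <= 3 -> NONE
READ b @v4: history=[(4, 17)] -> pick v4 -> 17
v6: WRITE b=14  (b history now [(4, 17), (6, 14)])
READ c @v6: history=[(5, 16)] -> pick v5 -> 16
v7: WRITE c=10  (c history now [(5, 16), (7, 10)])
READ a @v3: history=[(1, 11), (2, 17), (3, 21)] -> pick v3 -> 21
v8: WRITE a=9  (a history now [(1, 11), (2, 17), (3, 21), (8, 9)])
v9: WRITE b=0  (b history now [(4, 17), (6, 14), (9, 0)])
READ c @v5: history=[(5, 16), (7, 10)] -> pick v5 -> 16
v10: WRITE b=18  (b history now [(4, 17), (6, 14), (9, 0), (10, 18)])
v11: WRITE a=21  (a history now [(1, 11), (2, 17), (3, 21), (8, 9), (11, 21)])
v12: WRITE a=3  (a history now [(1, 11), (2, 17), (3, 21), (8, 9), (11, 21), (12, 3)])
READ a @v7: history=[(1, 11), (2, 17), (3, 21), (8, 9), (11, 21), (12, 3)] -> pick v3 -> 21
v13: WRITE c=12  (c history now [(5, 16), (7, 10), (13, 12)])
READ a @v12: history=[(1, 11), (2, 17), (3, 21), (8, 9), (11, 21), (12, 3)] -> pick v12 -> 3
v14: WRITE c=21  (c history now [(5, 16), (7, 10), (13, 12), (14, 21)])
v15: WRITE a=9  (a history now [(1, 11), (2, 17), (3, 21), (8, 9), (11, 21), (12, 3), (15, 9)])
v16: WRITE b=10  (b history now [(4, 17), (6, 14), (9, 0), (10, 18), (16, 10)])
READ c @v12: history=[(5, 16), (7, 10), (13, 12), (14, 21)] -> pick v7 -> 10
v17: WRITE b=3  (b history now [(4, 17), (6, 14), (9, 0), (10, 18), (16, 10), (17, 3)])
READ a @v2: history=[(1, 11), (2, 17), (3, 21), (8, 9), (11, 21), (12, 3), (15, 9)] -> pick v2 -> 17
v18: WRITE c=17  (c history now [(5, 16), (7, 10), (13, 12), (14, 21), (18, 17)])
v19: WRITE b=21  (b history now [(4, 17), (6, 14), (9, 0), (10, 18), (16, 10), (17, 3), (19, 21)])
READ c @v6: history=[(5, 16), (7, 10), (13, 12), (14, 21), (18, 17)] -> pick v5 -> 16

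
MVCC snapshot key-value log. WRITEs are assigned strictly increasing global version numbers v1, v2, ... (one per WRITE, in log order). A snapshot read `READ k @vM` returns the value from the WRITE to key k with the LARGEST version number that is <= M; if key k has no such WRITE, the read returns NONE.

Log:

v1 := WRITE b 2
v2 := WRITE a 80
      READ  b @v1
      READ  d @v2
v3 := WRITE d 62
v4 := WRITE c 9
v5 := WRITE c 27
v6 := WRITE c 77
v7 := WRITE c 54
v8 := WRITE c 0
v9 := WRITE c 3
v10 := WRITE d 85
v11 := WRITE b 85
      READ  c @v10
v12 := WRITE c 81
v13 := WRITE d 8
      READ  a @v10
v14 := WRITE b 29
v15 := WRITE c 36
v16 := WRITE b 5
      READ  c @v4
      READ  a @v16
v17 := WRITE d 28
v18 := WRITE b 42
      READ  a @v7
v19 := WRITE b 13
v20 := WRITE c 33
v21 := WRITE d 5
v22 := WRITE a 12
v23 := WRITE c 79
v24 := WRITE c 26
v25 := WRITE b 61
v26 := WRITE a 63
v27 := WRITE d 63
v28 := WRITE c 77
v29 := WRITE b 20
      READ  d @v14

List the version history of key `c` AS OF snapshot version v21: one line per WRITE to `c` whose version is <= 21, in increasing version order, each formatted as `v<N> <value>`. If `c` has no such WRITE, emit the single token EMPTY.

Scan writes for key=c with version <= 21:
  v1 WRITE b 2 -> skip
  v2 WRITE a 80 -> skip
  v3 WRITE d 62 -> skip
  v4 WRITE c 9 -> keep
  v5 WRITE c 27 -> keep
  v6 WRITE c 77 -> keep
  v7 WRITE c 54 -> keep
  v8 WRITE c 0 -> keep
  v9 WRITE c 3 -> keep
  v10 WRITE d 85 -> skip
  v11 WRITE b 85 -> skip
  v12 WRITE c 81 -> keep
  v13 WRITE d 8 -> skip
  v14 WRITE b 29 -> skip
  v15 WRITE c 36 -> keep
  v16 WRITE b 5 -> skip
  v17 WRITE d 28 -> skip
  v18 WRITE b 42 -> skip
  v19 WRITE b 13 -> skip
  v20 WRITE c 33 -> keep
  v21 WRITE d 5 -> skip
  v22 WRITE a 12 -> skip
  v23 WRITE c 79 -> drop (> snap)
  v24 WRITE c 26 -> drop (> snap)
  v25 WRITE b 61 -> skip
  v26 WRITE a 63 -> skip
  v27 WRITE d 63 -> skip
  v28 WRITE c 77 -> drop (> snap)
  v29 WRITE b 20 -> skip
Collected: [(4, 9), (5, 27), (6, 77), (7, 54), (8, 0), (9, 3), (12, 81), (15, 36), (20, 33)]

Answer: v4 9
v5 27
v6 77
v7 54
v8 0
v9 3
v12 81
v15 36
v20 33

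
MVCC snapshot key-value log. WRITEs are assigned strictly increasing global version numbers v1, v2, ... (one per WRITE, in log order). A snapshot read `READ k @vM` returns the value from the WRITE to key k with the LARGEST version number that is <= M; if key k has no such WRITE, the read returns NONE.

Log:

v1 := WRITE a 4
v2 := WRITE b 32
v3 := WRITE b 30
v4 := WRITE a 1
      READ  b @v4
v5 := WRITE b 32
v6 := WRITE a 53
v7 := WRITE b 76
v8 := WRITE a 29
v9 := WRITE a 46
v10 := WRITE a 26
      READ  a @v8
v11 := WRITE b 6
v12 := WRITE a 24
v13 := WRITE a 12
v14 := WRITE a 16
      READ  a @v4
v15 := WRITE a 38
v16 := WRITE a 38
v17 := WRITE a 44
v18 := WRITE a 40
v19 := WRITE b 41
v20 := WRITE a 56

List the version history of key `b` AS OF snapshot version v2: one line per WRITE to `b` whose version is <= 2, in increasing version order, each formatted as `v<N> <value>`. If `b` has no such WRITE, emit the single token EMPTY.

Answer: v2 32

Derivation:
Scan writes for key=b with version <= 2:
  v1 WRITE a 4 -> skip
  v2 WRITE b 32 -> keep
  v3 WRITE b 30 -> drop (> snap)
  v4 WRITE a 1 -> skip
  v5 WRITE b 32 -> drop (> snap)
  v6 WRITE a 53 -> skip
  v7 WRITE b 76 -> drop (> snap)
  v8 WRITE a 29 -> skip
  v9 WRITE a 46 -> skip
  v10 WRITE a 26 -> skip
  v11 WRITE b 6 -> drop (> snap)
  v12 WRITE a 24 -> skip
  v13 WRITE a 12 -> skip
  v14 WRITE a 16 -> skip
  v15 WRITE a 38 -> skip
  v16 WRITE a 38 -> skip
  v17 WRITE a 44 -> skip
  v18 WRITE a 40 -> skip
  v19 WRITE b 41 -> drop (> snap)
  v20 WRITE a 56 -> skip
Collected: [(2, 32)]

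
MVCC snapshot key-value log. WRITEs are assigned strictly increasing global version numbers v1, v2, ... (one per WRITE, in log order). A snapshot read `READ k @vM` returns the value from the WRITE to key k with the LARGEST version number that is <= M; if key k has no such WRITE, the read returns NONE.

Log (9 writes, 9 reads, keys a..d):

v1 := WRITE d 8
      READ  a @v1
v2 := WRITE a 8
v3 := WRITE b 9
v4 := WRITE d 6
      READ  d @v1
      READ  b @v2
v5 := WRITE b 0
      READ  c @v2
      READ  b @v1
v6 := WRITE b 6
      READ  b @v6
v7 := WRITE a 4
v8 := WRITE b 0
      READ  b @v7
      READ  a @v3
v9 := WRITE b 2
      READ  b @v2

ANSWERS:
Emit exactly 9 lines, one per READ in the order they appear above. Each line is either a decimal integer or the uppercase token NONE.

Answer: NONE
8
NONE
NONE
NONE
6
6
8
NONE

Derivation:
v1: WRITE d=8  (d history now [(1, 8)])
READ a @v1: history=[] -> no version <= 1 -> NONE
v2: WRITE a=8  (a history now [(2, 8)])
v3: WRITE b=9  (b history now [(3, 9)])
v4: WRITE d=6  (d history now [(1, 8), (4, 6)])
READ d @v1: history=[(1, 8), (4, 6)] -> pick v1 -> 8
READ b @v2: history=[(3, 9)] -> no version <= 2 -> NONE
v5: WRITE b=0  (b history now [(3, 9), (5, 0)])
READ c @v2: history=[] -> no version <= 2 -> NONE
READ b @v1: history=[(3, 9), (5, 0)] -> no version <= 1 -> NONE
v6: WRITE b=6  (b history now [(3, 9), (5, 0), (6, 6)])
READ b @v6: history=[(3, 9), (5, 0), (6, 6)] -> pick v6 -> 6
v7: WRITE a=4  (a history now [(2, 8), (7, 4)])
v8: WRITE b=0  (b history now [(3, 9), (5, 0), (6, 6), (8, 0)])
READ b @v7: history=[(3, 9), (5, 0), (6, 6), (8, 0)] -> pick v6 -> 6
READ a @v3: history=[(2, 8), (7, 4)] -> pick v2 -> 8
v9: WRITE b=2  (b history now [(3, 9), (5, 0), (6, 6), (8, 0), (9, 2)])
READ b @v2: history=[(3, 9), (5, 0), (6, 6), (8, 0), (9, 2)] -> no version <= 2 -> NONE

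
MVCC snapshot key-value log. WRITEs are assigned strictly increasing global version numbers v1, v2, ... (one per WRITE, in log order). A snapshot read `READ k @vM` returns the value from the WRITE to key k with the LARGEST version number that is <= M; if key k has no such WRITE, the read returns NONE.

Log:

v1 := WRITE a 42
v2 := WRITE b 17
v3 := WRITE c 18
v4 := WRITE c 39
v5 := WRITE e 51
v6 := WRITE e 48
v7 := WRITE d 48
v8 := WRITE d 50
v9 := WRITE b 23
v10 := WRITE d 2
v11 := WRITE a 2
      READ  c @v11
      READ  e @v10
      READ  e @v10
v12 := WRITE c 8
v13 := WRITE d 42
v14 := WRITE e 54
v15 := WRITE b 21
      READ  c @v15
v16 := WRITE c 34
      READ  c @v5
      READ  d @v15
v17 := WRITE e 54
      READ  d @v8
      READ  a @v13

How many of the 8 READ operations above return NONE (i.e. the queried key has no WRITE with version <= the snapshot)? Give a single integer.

Answer: 0

Derivation:
v1: WRITE a=42  (a history now [(1, 42)])
v2: WRITE b=17  (b history now [(2, 17)])
v3: WRITE c=18  (c history now [(3, 18)])
v4: WRITE c=39  (c history now [(3, 18), (4, 39)])
v5: WRITE e=51  (e history now [(5, 51)])
v6: WRITE e=48  (e history now [(5, 51), (6, 48)])
v7: WRITE d=48  (d history now [(7, 48)])
v8: WRITE d=50  (d history now [(7, 48), (8, 50)])
v9: WRITE b=23  (b history now [(2, 17), (9, 23)])
v10: WRITE d=2  (d history now [(7, 48), (8, 50), (10, 2)])
v11: WRITE a=2  (a history now [(1, 42), (11, 2)])
READ c @v11: history=[(3, 18), (4, 39)] -> pick v4 -> 39
READ e @v10: history=[(5, 51), (6, 48)] -> pick v6 -> 48
READ e @v10: history=[(5, 51), (6, 48)] -> pick v6 -> 48
v12: WRITE c=8  (c history now [(3, 18), (4, 39), (12, 8)])
v13: WRITE d=42  (d history now [(7, 48), (8, 50), (10, 2), (13, 42)])
v14: WRITE e=54  (e history now [(5, 51), (6, 48), (14, 54)])
v15: WRITE b=21  (b history now [(2, 17), (9, 23), (15, 21)])
READ c @v15: history=[(3, 18), (4, 39), (12, 8)] -> pick v12 -> 8
v16: WRITE c=34  (c history now [(3, 18), (4, 39), (12, 8), (16, 34)])
READ c @v5: history=[(3, 18), (4, 39), (12, 8), (16, 34)] -> pick v4 -> 39
READ d @v15: history=[(7, 48), (8, 50), (10, 2), (13, 42)] -> pick v13 -> 42
v17: WRITE e=54  (e history now [(5, 51), (6, 48), (14, 54), (17, 54)])
READ d @v8: history=[(7, 48), (8, 50), (10, 2), (13, 42)] -> pick v8 -> 50
READ a @v13: history=[(1, 42), (11, 2)] -> pick v11 -> 2
Read results in order: ['39', '48', '48', '8', '39', '42', '50', '2']
NONE count = 0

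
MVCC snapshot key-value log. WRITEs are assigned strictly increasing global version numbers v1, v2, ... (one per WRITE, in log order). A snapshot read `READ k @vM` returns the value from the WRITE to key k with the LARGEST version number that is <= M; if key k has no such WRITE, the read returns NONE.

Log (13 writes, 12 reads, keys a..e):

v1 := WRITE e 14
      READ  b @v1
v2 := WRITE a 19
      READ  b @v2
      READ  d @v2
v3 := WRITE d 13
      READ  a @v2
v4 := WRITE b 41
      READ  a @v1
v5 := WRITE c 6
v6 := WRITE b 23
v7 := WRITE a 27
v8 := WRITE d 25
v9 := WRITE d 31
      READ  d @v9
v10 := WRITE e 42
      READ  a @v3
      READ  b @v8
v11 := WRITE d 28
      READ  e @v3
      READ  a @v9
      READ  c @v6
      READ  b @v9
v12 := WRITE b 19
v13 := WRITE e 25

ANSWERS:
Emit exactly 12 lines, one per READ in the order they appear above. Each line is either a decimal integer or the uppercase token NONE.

v1: WRITE e=14  (e history now [(1, 14)])
READ b @v1: history=[] -> no version <= 1 -> NONE
v2: WRITE a=19  (a history now [(2, 19)])
READ b @v2: history=[] -> no version <= 2 -> NONE
READ d @v2: history=[] -> no version <= 2 -> NONE
v3: WRITE d=13  (d history now [(3, 13)])
READ a @v2: history=[(2, 19)] -> pick v2 -> 19
v4: WRITE b=41  (b history now [(4, 41)])
READ a @v1: history=[(2, 19)] -> no version <= 1 -> NONE
v5: WRITE c=6  (c history now [(5, 6)])
v6: WRITE b=23  (b history now [(4, 41), (6, 23)])
v7: WRITE a=27  (a history now [(2, 19), (7, 27)])
v8: WRITE d=25  (d history now [(3, 13), (8, 25)])
v9: WRITE d=31  (d history now [(3, 13), (8, 25), (9, 31)])
READ d @v9: history=[(3, 13), (8, 25), (9, 31)] -> pick v9 -> 31
v10: WRITE e=42  (e history now [(1, 14), (10, 42)])
READ a @v3: history=[(2, 19), (7, 27)] -> pick v2 -> 19
READ b @v8: history=[(4, 41), (6, 23)] -> pick v6 -> 23
v11: WRITE d=28  (d history now [(3, 13), (8, 25), (9, 31), (11, 28)])
READ e @v3: history=[(1, 14), (10, 42)] -> pick v1 -> 14
READ a @v9: history=[(2, 19), (7, 27)] -> pick v7 -> 27
READ c @v6: history=[(5, 6)] -> pick v5 -> 6
READ b @v9: history=[(4, 41), (6, 23)] -> pick v6 -> 23
v12: WRITE b=19  (b history now [(4, 41), (6, 23), (12, 19)])
v13: WRITE e=25  (e history now [(1, 14), (10, 42), (13, 25)])

Answer: NONE
NONE
NONE
19
NONE
31
19
23
14
27
6
23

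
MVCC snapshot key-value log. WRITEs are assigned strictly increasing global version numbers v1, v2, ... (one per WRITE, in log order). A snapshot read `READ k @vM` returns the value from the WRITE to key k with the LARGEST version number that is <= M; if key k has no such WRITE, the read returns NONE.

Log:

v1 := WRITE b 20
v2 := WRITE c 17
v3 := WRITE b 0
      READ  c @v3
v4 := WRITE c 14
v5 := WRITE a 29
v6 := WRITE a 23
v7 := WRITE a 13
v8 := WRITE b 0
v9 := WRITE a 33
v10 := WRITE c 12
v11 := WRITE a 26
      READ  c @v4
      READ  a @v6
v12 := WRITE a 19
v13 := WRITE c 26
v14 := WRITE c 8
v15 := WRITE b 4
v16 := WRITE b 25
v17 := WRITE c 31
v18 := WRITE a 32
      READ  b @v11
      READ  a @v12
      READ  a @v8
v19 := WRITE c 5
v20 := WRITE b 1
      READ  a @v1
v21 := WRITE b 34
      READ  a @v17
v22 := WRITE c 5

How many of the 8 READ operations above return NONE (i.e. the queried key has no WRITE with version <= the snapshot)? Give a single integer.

Answer: 1

Derivation:
v1: WRITE b=20  (b history now [(1, 20)])
v2: WRITE c=17  (c history now [(2, 17)])
v3: WRITE b=0  (b history now [(1, 20), (3, 0)])
READ c @v3: history=[(2, 17)] -> pick v2 -> 17
v4: WRITE c=14  (c history now [(2, 17), (4, 14)])
v5: WRITE a=29  (a history now [(5, 29)])
v6: WRITE a=23  (a history now [(5, 29), (6, 23)])
v7: WRITE a=13  (a history now [(5, 29), (6, 23), (7, 13)])
v8: WRITE b=0  (b history now [(1, 20), (3, 0), (8, 0)])
v9: WRITE a=33  (a history now [(5, 29), (6, 23), (7, 13), (9, 33)])
v10: WRITE c=12  (c history now [(2, 17), (4, 14), (10, 12)])
v11: WRITE a=26  (a history now [(5, 29), (6, 23), (7, 13), (9, 33), (11, 26)])
READ c @v4: history=[(2, 17), (4, 14), (10, 12)] -> pick v4 -> 14
READ a @v6: history=[(5, 29), (6, 23), (7, 13), (9, 33), (11, 26)] -> pick v6 -> 23
v12: WRITE a=19  (a history now [(5, 29), (6, 23), (7, 13), (9, 33), (11, 26), (12, 19)])
v13: WRITE c=26  (c history now [(2, 17), (4, 14), (10, 12), (13, 26)])
v14: WRITE c=8  (c history now [(2, 17), (4, 14), (10, 12), (13, 26), (14, 8)])
v15: WRITE b=4  (b history now [(1, 20), (3, 0), (8, 0), (15, 4)])
v16: WRITE b=25  (b history now [(1, 20), (3, 0), (8, 0), (15, 4), (16, 25)])
v17: WRITE c=31  (c history now [(2, 17), (4, 14), (10, 12), (13, 26), (14, 8), (17, 31)])
v18: WRITE a=32  (a history now [(5, 29), (6, 23), (7, 13), (9, 33), (11, 26), (12, 19), (18, 32)])
READ b @v11: history=[(1, 20), (3, 0), (8, 0), (15, 4), (16, 25)] -> pick v8 -> 0
READ a @v12: history=[(5, 29), (6, 23), (7, 13), (9, 33), (11, 26), (12, 19), (18, 32)] -> pick v12 -> 19
READ a @v8: history=[(5, 29), (6, 23), (7, 13), (9, 33), (11, 26), (12, 19), (18, 32)] -> pick v7 -> 13
v19: WRITE c=5  (c history now [(2, 17), (4, 14), (10, 12), (13, 26), (14, 8), (17, 31), (19, 5)])
v20: WRITE b=1  (b history now [(1, 20), (3, 0), (8, 0), (15, 4), (16, 25), (20, 1)])
READ a @v1: history=[(5, 29), (6, 23), (7, 13), (9, 33), (11, 26), (12, 19), (18, 32)] -> no version <= 1 -> NONE
v21: WRITE b=34  (b history now [(1, 20), (3, 0), (8, 0), (15, 4), (16, 25), (20, 1), (21, 34)])
READ a @v17: history=[(5, 29), (6, 23), (7, 13), (9, 33), (11, 26), (12, 19), (18, 32)] -> pick v12 -> 19
v22: WRITE c=5  (c history now [(2, 17), (4, 14), (10, 12), (13, 26), (14, 8), (17, 31), (19, 5), (22, 5)])
Read results in order: ['17', '14', '23', '0', '19', '13', 'NONE', '19']
NONE count = 1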